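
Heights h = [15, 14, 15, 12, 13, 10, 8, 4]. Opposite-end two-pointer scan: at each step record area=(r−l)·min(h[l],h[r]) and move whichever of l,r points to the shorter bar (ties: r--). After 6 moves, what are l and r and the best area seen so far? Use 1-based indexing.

l=1 r=8: min(15,4)*7=28 best=28 *, r--
l=1 r=7: min(15,8)*6=48 best=48 *, r--
l=1 r=6: min(15,10)*5=50 best=50 *, r--
l=1 r=5: min(15,13)*4=52 best=52 *, r--
l=1 r=4: min(15,12)*3=36 best=52, r--
l=1 r=3: min(15,15)*2=30 best=52, r--

l=1, r=2, best area=52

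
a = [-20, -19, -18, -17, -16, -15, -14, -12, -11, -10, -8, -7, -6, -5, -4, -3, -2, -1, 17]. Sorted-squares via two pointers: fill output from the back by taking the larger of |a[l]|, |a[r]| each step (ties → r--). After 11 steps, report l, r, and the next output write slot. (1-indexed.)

l=1 r=19: |-20|>|17| out[19]=400, l++
l=2 r=19: |-19|>|17| out[18]=361, l++
l=3 r=19: |-18|>|17| out[17]=324, l++
l=4 r=19: |-17|<=|17| out[16]=289, r--
l=4 r=18: |-17|>|-1| out[15]=289, l++
l=5 r=18: |-16|>|-1| out[14]=256, l++
l=6 r=18: |-15|>|-1| out[13]=225, l++
l=7 r=18: |-14|>|-1| out[12]=196, l++
l=8 r=18: |-12|>|-1| out[11]=144, l++
l=9 r=18: |-11|>|-1| out[10]=121, l++
l=10 r=18: |-10|>|-1| out[9]=100, l++

l=11, r=18, next write slot=8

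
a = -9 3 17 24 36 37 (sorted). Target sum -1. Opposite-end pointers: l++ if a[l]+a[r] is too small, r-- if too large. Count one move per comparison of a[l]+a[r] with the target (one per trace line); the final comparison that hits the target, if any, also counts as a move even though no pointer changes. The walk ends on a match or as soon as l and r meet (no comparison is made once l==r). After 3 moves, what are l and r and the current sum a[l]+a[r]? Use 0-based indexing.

l=0, r=2, sum=8

l=0 r=5: -9+37=28 >-1, r--
l=0 r=4: -9+36=27 >-1, r--
l=0 r=3: -9+24=15 >-1, r--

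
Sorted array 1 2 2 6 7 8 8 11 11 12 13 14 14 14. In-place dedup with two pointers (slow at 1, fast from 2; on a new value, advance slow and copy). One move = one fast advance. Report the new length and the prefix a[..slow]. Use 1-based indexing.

(s=1,f=2) a[fast]=2≠a[slow]=1 write a[2]=2 → slow++,fast++
(s=2,f=3) a[fast]=2=a[slow] dup → fast++
(s=2,f=4) a[fast]=6≠a[slow]=2 write a[3]=6 → slow++,fast++
(s=3,f=5) a[fast]=7≠a[slow]=6 write a[4]=7 → slow++,fast++
(s=4,f=6) a[fast]=8≠a[slow]=7 write a[5]=8 → slow++,fast++
(s=5,f=7) a[fast]=8=a[slow] dup → fast++
(s=5,f=8) a[fast]=11≠a[slow]=8 write a[6]=11 → slow++,fast++
(s=6,f=9) a[fast]=11=a[slow] dup → fast++
(s=6,f=10) a[fast]=12≠a[slow]=11 write a[7]=12 → slow++,fast++
(s=7,f=11) a[fast]=13≠a[slow]=12 write a[8]=13 → slow++,fast++
(s=8,f=12) a[fast]=14≠a[slow]=13 write a[9]=14 → slow++,fast++
(s=9,f=13) a[fast]=14=a[slow] dup → fast++
(s=9,f=14) a[fast]=14=a[slow] dup → fast++

length 9; prefix = [1, 2, 6, 7, 8, 11, 12, 13, 14]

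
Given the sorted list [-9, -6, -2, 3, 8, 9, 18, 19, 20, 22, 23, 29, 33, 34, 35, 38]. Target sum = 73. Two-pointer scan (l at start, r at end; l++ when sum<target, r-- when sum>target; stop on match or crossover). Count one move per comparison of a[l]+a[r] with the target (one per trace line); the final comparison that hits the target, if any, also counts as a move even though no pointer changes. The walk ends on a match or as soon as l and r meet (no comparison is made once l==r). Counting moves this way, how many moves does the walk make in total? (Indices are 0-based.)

l=0 r=15: -9+38=29 <73, l++
l=1 r=15: -6+38=32 <73, l++
l=2 r=15: -2+38=36 <73, l++
l=3 r=15: 3+38=41 <73, l++
l=4 r=15: 8+38=46 <73, l++
l=5 r=15: 9+38=47 <73, l++
l=6 r=15: 18+38=56 <73, l++
l=7 r=15: 19+38=57 <73, l++
l=8 r=15: 20+38=58 <73, l++
l=9 r=15: 22+38=60 <73, l++
l=10 r=15: 23+38=61 <73, l++
l=11 r=15: 29+38=67 <73, l++
l=12 r=15: 33+38=71 <73, l++
l=13 r=15: 34+38=72 <73, l++
l=14 r=15: 35+38=73, found

15 moves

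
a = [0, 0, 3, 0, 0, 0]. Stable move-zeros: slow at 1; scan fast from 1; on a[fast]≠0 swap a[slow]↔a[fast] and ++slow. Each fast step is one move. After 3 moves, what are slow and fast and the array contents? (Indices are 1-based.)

(s=1,f=1) a[fast]=0 → fast++
(s=1,f=2) a[fast]=0 → fast++
(s=1,f=3) a[fast]=3≠0 swap→a[1]=3 → slow++,fast++

slow=2, fast=4, a=[3, 0, 0, 0, 0, 0]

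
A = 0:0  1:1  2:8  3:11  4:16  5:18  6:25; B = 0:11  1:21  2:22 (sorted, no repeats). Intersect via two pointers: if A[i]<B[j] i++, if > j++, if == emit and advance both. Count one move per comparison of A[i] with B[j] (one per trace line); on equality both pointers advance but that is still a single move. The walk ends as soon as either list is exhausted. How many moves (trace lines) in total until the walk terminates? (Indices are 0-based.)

8 moves

[i=0,j=0] 0<11 → i++
[i=1,j=0] 1<11 → i++
[i=2,j=0] 8<11 → i++
[i=3,j=0] 11==11 emit → i++,j++
[i=4,j=1] 16<21 → i++
[i=5,j=1] 18<21 → i++
[i=6,j=1] 25>21 → j++
[i=6,j=2] 25>22 → j++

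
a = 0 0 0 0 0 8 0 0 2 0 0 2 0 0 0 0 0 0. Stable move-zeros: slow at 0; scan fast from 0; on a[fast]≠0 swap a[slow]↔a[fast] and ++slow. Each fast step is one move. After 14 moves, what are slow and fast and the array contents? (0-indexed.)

slow=3, fast=14, a=[8, 2, 2, 0, 0, 0, 0, 0, 0, 0, 0, 0, 0, 0, 0, 0, 0, 0]

(s=0,f=0) a[fast]=0 → fast++
(s=0,f=1) a[fast]=0 → fast++
(s=0,f=2) a[fast]=0 → fast++
(s=0,f=3) a[fast]=0 → fast++
(s=0,f=4) a[fast]=0 → fast++
(s=0,f=5) a[fast]=8≠0 swap→a[0]=8 → slow++,fast++
(s=1,f=6) a[fast]=0 → fast++
(s=1,f=7) a[fast]=0 → fast++
(s=1,f=8) a[fast]=2≠0 swap→a[1]=2 → slow++,fast++
(s=2,f=9) a[fast]=0 → fast++
(s=2,f=10) a[fast]=0 → fast++
(s=2,f=11) a[fast]=2≠0 swap→a[2]=2 → slow++,fast++
(s=3,f=12) a[fast]=0 → fast++
(s=3,f=13) a[fast]=0 → fast++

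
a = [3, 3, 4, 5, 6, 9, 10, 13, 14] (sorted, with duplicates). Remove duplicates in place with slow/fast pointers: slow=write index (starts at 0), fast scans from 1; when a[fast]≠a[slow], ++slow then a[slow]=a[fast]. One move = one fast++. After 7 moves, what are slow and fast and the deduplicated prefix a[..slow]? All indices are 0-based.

slow=0 fast=1: a[fast]=3=a[slow] dup, fast++
slow=0 fast=2: a[fast]=4≠a[slow]=3 write a[1]=4, slow++,fast++
slow=1 fast=3: a[fast]=5≠a[slow]=4 write a[2]=5, slow++,fast++
slow=2 fast=4: a[fast]=6≠a[slow]=5 write a[3]=6, slow++,fast++
slow=3 fast=5: a[fast]=9≠a[slow]=6 write a[4]=9, slow++,fast++
slow=4 fast=6: a[fast]=10≠a[slow]=9 write a[5]=10, slow++,fast++
slow=5 fast=7: a[fast]=13≠a[slow]=10 write a[6]=13, slow++,fast++

slow=6, fast=8, prefix=[3, 4, 5, 6, 9, 10, 13]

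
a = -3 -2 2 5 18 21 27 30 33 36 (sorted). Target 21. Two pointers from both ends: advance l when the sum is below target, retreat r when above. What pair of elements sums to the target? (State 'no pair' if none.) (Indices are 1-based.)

no pair

[1,10] -3+36=33 >21 → r--
[1,9] -3+33=30 >21 → r--
[1,8] -3+30=27 >21 → r--
[1,7] -3+27=24 >21 → r--
[1,6] -3+21=18 <21 → l++
[2,6] -2+21=19 <21 → l++
[3,6] 2+21=23 >21 → r--
[3,5] 2+18=20 <21 → l++
[4,5] 5+18=23 >21 → r--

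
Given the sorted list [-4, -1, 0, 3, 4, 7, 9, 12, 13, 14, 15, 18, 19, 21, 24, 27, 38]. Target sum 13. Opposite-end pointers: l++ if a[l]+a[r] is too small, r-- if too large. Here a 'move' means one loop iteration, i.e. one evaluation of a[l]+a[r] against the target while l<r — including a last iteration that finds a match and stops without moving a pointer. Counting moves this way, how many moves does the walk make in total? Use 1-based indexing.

l=1 r=17: -4+38=34 >13, r--
l=1 r=16: -4+27=23 >13, r--
l=1 r=15: -4+24=20 >13, r--
l=1 r=14: -4+21=17 >13, r--
l=1 r=13: -4+19=15 >13, r--
l=1 r=12: -4+18=14 >13, r--
l=1 r=11: -4+15=11 <13, l++
l=2 r=11: -1+15=14 >13, r--
l=2 r=10: -1+14=13, found

9 moves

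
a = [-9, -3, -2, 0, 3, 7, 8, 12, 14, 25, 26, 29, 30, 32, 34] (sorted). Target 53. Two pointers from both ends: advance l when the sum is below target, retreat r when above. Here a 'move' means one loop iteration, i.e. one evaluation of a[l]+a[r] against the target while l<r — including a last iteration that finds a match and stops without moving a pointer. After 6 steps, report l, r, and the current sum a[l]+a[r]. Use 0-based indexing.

l=6, r=14, sum=42

l=0 r=14: -9+34=25 <53, l++
l=1 r=14: -3+34=31 <53, l++
l=2 r=14: -2+34=32 <53, l++
l=3 r=14: 0+34=34 <53, l++
l=4 r=14: 3+34=37 <53, l++
l=5 r=14: 7+34=41 <53, l++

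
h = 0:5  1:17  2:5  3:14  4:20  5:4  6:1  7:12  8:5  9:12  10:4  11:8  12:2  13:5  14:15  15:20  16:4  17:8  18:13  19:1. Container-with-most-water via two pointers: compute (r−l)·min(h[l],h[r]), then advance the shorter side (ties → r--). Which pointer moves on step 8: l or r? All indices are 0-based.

l

l=0 r=19: min(5,1)*19=19 best=19 *, r--
l=0 r=18: min(5,13)*18=90 best=90 *, l++
l=1 r=18: min(17,13)*17=221 best=221 *, r--
l=1 r=17: min(17,8)*16=128 best=221, r--
l=1 r=16: min(17,4)*15=60 best=221, r--
l=1 r=15: min(17,20)*14=238 best=238 *, l++
l=2 r=15: min(5,20)*13=65 best=238, l++
l=3 r=15: min(14,20)*12=168 best=238, l++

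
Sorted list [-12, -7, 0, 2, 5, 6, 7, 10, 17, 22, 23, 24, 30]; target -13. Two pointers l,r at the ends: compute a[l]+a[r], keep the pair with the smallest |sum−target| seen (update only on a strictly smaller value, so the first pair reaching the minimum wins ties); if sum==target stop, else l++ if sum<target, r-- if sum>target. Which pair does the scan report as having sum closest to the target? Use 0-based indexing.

l=0 r=12: -12+30=18 d=31 *, r--
l=0 r=11: -12+24=12 d=25 *, r--
l=0 r=10: -12+23=11 d=24 *, r--
l=0 r=9: -12+22=10 d=23 *, r--
l=0 r=8: -12+17=5 d=18 *, r--
l=0 r=7: -12+10=-2 d=11 *, r--
l=0 r=6: -12+7=-5 d=8 *, r--
l=0 r=5: -12+6=-6 d=7 *, r--
l=0 r=4: -12+5=-7 d=6 *, r--
l=0 r=3: -12+2=-10 d=3 *, r--
l=0 r=2: -12+0=-12 d=1 *, r--
l=0 r=1: -12+-7=-19 d=6, l++

pair (-12, 0) with sum -12 (|Δ|=1)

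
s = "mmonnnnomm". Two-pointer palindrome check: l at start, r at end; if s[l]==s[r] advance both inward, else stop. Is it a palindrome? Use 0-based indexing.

l=0 r=9: 'm'=='m', l++,r--
l=1 r=8: 'm'=='m', l++,r--
l=2 r=7: 'o'=='o', l++,r--
l=3 r=6: 'n'=='n', l++,r--
l=4 r=5: 'n'=='n', l++,r--

palindrome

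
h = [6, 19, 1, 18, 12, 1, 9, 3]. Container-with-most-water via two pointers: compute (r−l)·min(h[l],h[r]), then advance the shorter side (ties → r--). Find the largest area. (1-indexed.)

max area = 45

[1,8] min(6,3)*7=21 best=21 * → r--
[1,7] min(6,9)*6=36 best=36 * → l++
[2,7] min(19,9)*5=45 best=45 * → r--
[2,6] min(19,1)*4=4 best=45 → r--
[2,5] min(19,12)*3=36 best=45 → r--
[2,4] min(19,18)*2=36 best=45 → r--
[2,3] min(19,1)*1=1 best=45 → r--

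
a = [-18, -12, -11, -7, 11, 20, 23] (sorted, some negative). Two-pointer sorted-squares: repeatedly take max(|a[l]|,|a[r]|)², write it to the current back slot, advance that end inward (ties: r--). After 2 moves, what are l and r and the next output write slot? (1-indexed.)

l=1, r=5, next write slot=5

l=1 r=7: |-18|<=|23| out[7]=529, r--
l=1 r=6: |-18|<=|20| out[6]=400, r--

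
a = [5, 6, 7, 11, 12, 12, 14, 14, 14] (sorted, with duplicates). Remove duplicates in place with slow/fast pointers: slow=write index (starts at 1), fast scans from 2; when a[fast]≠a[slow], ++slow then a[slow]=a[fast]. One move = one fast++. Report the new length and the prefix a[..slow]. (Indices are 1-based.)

(s=1,f=2) a[fast]=6≠a[slow]=5 write a[2]=6 → slow++,fast++
(s=2,f=3) a[fast]=7≠a[slow]=6 write a[3]=7 → slow++,fast++
(s=3,f=4) a[fast]=11≠a[slow]=7 write a[4]=11 → slow++,fast++
(s=4,f=5) a[fast]=12≠a[slow]=11 write a[5]=12 → slow++,fast++
(s=5,f=6) a[fast]=12=a[slow] dup → fast++
(s=5,f=7) a[fast]=14≠a[slow]=12 write a[6]=14 → slow++,fast++
(s=6,f=8) a[fast]=14=a[slow] dup → fast++
(s=6,f=9) a[fast]=14=a[slow] dup → fast++

length 6; prefix = [5, 6, 7, 11, 12, 14]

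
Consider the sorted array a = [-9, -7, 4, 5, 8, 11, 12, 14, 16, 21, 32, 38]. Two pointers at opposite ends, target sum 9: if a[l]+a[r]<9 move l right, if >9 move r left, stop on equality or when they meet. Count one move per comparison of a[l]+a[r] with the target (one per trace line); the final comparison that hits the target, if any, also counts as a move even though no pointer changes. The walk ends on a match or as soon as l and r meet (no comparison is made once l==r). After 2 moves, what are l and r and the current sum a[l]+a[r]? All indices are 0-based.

l=0, r=9, sum=12

l=0 r=11: -9+38=29 >9, r--
l=0 r=10: -9+32=23 >9, r--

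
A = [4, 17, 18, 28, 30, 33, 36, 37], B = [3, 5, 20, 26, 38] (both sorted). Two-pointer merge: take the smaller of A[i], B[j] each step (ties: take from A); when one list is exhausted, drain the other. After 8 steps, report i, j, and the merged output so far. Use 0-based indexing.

[i=0,j=0] A[i]=4>B[j]=3 take 3 → j++
[i=0,j=1] A[i]=4<=B[j]=5 take 4 → i++
[i=1,j=1] A[i]=17>B[j]=5 take 5 → j++
[i=1,j=2] A[i]=17<=B[j]=20 take 17 → i++
[i=2,j=2] A[i]=18<=B[j]=20 take 18 → i++
[i=3,j=2] A[i]=28>B[j]=20 take 20 → j++
[i=3,j=3] A[i]=28>B[j]=26 take 26 → j++
[i=3,j=4] A[i]=28<=B[j]=38 take 28 → i++

i=4, j=4, merged so far=[3, 4, 5, 17, 18, 20, 26, 28]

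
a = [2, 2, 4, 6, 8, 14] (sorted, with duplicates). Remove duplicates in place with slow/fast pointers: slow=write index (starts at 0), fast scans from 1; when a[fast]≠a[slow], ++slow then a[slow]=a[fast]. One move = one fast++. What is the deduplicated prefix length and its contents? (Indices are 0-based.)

slow=0 fast=1: a[fast]=2=a[slow] dup, fast++
slow=0 fast=2: a[fast]=4≠a[slow]=2 write a[1]=4, slow++,fast++
slow=1 fast=3: a[fast]=6≠a[slow]=4 write a[2]=6, slow++,fast++
slow=2 fast=4: a[fast]=8≠a[slow]=6 write a[3]=8, slow++,fast++
slow=3 fast=5: a[fast]=14≠a[slow]=8 write a[4]=14, slow++,fast++

length 5; prefix = [2, 4, 6, 8, 14]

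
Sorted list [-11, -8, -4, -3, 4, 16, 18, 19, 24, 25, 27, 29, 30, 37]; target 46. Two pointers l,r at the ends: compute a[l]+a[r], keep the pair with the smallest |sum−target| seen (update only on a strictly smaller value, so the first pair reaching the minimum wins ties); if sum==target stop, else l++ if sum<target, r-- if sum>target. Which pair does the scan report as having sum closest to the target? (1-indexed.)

pair (16, 30) with sum 46 (|Δ|=0)

l=1 r=14: -11+37=26 d=20 *, l++
l=2 r=14: -8+37=29 d=17 *, l++
l=3 r=14: -4+37=33 d=13 *, l++
l=4 r=14: -3+37=34 d=12 *, l++
l=5 r=14: 4+37=41 d=5 *, l++
l=6 r=14: 16+37=53 d=7, r--
l=6 r=13: 16+30=46 d=0 *, stop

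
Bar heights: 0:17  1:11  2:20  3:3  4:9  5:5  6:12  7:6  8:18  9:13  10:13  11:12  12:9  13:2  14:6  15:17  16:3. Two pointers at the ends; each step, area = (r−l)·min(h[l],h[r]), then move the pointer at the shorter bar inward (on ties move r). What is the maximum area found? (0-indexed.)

max area = 255

[0,16] min(17,3)*16=48 best=48 * → r--
[0,15] min(17,17)*15=255 best=255 * → r--
[0,14] min(17,6)*14=84 best=255 → r--
[0,13] min(17,2)*13=26 best=255 → r--
[0,12] min(17,9)*12=108 best=255 → r--
[0,11] min(17,12)*11=132 best=255 → r--
[0,10] min(17,13)*10=130 best=255 → r--
[0,9] min(17,13)*9=117 best=255 → r--
[0,8] min(17,18)*8=136 best=255 → l++
[1,8] min(11,18)*7=77 best=255 → l++
[2,8] min(20,18)*6=108 best=255 → r--
[2,7] min(20,6)*5=30 best=255 → r--
[2,6] min(20,12)*4=48 best=255 → r--
[2,5] min(20,5)*3=15 best=255 → r--
[2,4] min(20,9)*2=18 best=255 → r--
[2,3] min(20,3)*1=3 best=255 → r--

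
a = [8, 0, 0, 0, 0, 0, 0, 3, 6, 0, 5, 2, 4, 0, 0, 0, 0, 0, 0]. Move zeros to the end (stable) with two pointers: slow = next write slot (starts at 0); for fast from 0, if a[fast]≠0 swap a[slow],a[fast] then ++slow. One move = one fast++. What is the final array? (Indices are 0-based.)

(s=0,f=0) a[fast]=8≠0 swap→a[0]=8 → slow++,fast++
(s=1,f=1) a[fast]=0 → fast++
(s=1,f=2) a[fast]=0 → fast++
(s=1,f=3) a[fast]=0 → fast++
(s=1,f=4) a[fast]=0 → fast++
(s=1,f=5) a[fast]=0 → fast++
(s=1,f=6) a[fast]=0 → fast++
(s=1,f=7) a[fast]=3≠0 swap→a[1]=3 → slow++,fast++
(s=2,f=8) a[fast]=6≠0 swap→a[2]=6 → slow++,fast++
(s=3,f=9) a[fast]=0 → fast++
(s=3,f=10) a[fast]=5≠0 swap→a[3]=5 → slow++,fast++
(s=4,f=11) a[fast]=2≠0 swap→a[4]=2 → slow++,fast++
(s=5,f=12) a[fast]=4≠0 swap→a[5]=4 → slow++,fast++
(s=6,f=13) a[fast]=0 → fast++
(s=6,f=14) a[fast]=0 → fast++
(s=6,f=15) a[fast]=0 → fast++
(s=6,f=16) a[fast]=0 → fast++
(s=6,f=17) a[fast]=0 → fast++
(s=6,f=18) a[fast]=0 → fast++

[8, 3, 6, 5, 2, 4, 0, 0, 0, 0, 0, 0, 0, 0, 0, 0, 0, 0, 0]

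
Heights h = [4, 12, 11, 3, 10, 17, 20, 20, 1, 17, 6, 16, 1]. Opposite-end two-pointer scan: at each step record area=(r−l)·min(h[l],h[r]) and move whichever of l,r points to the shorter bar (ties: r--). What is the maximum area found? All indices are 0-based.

l=0 r=12: min(4,1)*12=12 best=12 *, r--
l=0 r=11: min(4,16)*11=44 best=44 *, l++
l=1 r=11: min(12,16)*10=120 best=120 *, l++
l=2 r=11: min(11,16)*9=99 best=120, l++
l=3 r=11: min(3,16)*8=24 best=120, l++
l=4 r=11: min(10,16)*7=70 best=120, l++
l=5 r=11: min(17,16)*6=96 best=120, r--
l=5 r=10: min(17,6)*5=30 best=120, r--
l=5 r=9: min(17,17)*4=68 best=120, r--
l=5 r=8: min(17,1)*3=3 best=120, r--
l=5 r=7: min(17,20)*2=34 best=120, l++
l=6 r=7: min(20,20)*1=20 best=120, r--

max area = 120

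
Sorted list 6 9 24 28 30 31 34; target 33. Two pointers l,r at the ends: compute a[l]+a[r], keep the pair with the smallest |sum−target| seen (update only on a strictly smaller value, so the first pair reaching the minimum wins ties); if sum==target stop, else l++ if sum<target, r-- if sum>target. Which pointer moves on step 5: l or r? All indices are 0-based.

[0,6] 6+34=40 d=7 * → r--
[0,5] 6+31=37 d=4 * → r--
[0,4] 6+30=36 d=3 * → r--
[0,3] 6+28=34 d=1 * → r--
[0,2] 6+24=30 d=3 → l++

l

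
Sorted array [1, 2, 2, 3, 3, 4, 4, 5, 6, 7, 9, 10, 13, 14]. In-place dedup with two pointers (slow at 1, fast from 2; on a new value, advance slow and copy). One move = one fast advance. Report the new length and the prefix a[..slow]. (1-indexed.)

length 11; prefix = [1, 2, 3, 4, 5, 6, 7, 9, 10, 13, 14]

(s=1,f=2) a[fast]=2≠a[slow]=1 write a[2]=2 → slow++,fast++
(s=2,f=3) a[fast]=2=a[slow] dup → fast++
(s=2,f=4) a[fast]=3≠a[slow]=2 write a[3]=3 → slow++,fast++
(s=3,f=5) a[fast]=3=a[slow] dup → fast++
(s=3,f=6) a[fast]=4≠a[slow]=3 write a[4]=4 → slow++,fast++
(s=4,f=7) a[fast]=4=a[slow] dup → fast++
(s=4,f=8) a[fast]=5≠a[slow]=4 write a[5]=5 → slow++,fast++
(s=5,f=9) a[fast]=6≠a[slow]=5 write a[6]=6 → slow++,fast++
(s=6,f=10) a[fast]=7≠a[slow]=6 write a[7]=7 → slow++,fast++
(s=7,f=11) a[fast]=9≠a[slow]=7 write a[8]=9 → slow++,fast++
(s=8,f=12) a[fast]=10≠a[slow]=9 write a[9]=10 → slow++,fast++
(s=9,f=13) a[fast]=13≠a[slow]=10 write a[10]=13 → slow++,fast++
(s=10,f=14) a[fast]=14≠a[slow]=13 write a[11]=14 → slow++,fast++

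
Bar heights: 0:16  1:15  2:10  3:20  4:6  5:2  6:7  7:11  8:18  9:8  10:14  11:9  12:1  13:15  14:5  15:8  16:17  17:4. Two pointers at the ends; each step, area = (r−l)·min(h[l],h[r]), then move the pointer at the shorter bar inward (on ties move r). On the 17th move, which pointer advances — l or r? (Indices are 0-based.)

r

[0,17] min(16,4)*17=68 best=68 * → r--
[0,16] min(16,17)*16=256 best=256 * → l++
[1,16] min(15,17)*15=225 best=256 → l++
[2,16] min(10,17)*14=140 best=256 → l++
[3,16] min(20,17)*13=221 best=256 → r--
[3,15] min(20,8)*12=96 best=256 → r--
[3,14] min(20,5)*11=55 best=256 → r--
[3,13] min(20,15)*10=150 best=256 → r--
[3,12] min(20,1)*9=9 best=256 → r--
[3,11] min(20,9)*8=72 best=256 → r--
[3,10] min(20,14)*7=98 best=256 → r--
[3,9] min(20,8)*6=48 best=256 → r--
[3,8] min(20,18)*5=90 best=256 → r--
[3,7] min(20,11)*4=44 best=256 → r--
[3,6] min(20,7)*3=21 best=256 → r--
[3,5] min(20,2)*2=4 best=256 → r--
[3,4] min(20,6)*1=6 best=256 → r--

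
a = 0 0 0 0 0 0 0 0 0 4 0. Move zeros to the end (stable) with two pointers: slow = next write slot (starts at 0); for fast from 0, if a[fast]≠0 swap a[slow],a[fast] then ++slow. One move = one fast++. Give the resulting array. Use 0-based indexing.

[4, 0, 0, 0, 0, 0, 0, 0, 0, 0, 0]

(s=0,f=0) a[fast]=0 → fast++
(s=0,f=1) a[fast]=0 → fast++
(s=0,f=2) a[fast]=0 → fast++
(s=0,f=3) a[fast]=0 → fast++
(s=0,f=4) a[fast]=0 → fast++
(s=0,f=5) a[fast]=0 → fast++
(s=0,f=6) a[fast]=0 → fast++
(s=0,f=7) a[fast]=0 → fast++
(s=0,f=8) a[fast]=0 → fast++
(s=0,f=9) a[fast]=4≠0 swap→a[0]=4 → slow++,fast++
(s=1,f=10) a[fast]=0 → fast++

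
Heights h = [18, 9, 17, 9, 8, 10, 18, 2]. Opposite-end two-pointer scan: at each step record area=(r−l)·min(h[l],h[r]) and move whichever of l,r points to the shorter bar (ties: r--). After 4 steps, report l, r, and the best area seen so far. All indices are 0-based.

l=0, r=3, best area=108

l=0 r=7: min(18,2)*7=14 best=14 *, r--
l=0 r=6: min(18,18)*6=108 best=108 *, r--
l=0 r=5: min(18,10)*5=50 best=108, r--
l=0 r=4: min(18,8)*4=32 best=108, r--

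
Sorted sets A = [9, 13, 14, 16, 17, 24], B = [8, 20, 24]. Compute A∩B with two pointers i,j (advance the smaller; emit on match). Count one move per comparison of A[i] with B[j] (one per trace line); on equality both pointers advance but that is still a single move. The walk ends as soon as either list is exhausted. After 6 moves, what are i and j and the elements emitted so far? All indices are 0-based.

i=0 j=0: 9>8, j++
i=0 j=1: 9<20, i++
i=1 j=1: 13<20, i++
i=2 j=1: 14<20, i++
i=3 j=1: 16<20, i++
i=4 j=1: 17<20, i++

i=5, j=1, emitted=[]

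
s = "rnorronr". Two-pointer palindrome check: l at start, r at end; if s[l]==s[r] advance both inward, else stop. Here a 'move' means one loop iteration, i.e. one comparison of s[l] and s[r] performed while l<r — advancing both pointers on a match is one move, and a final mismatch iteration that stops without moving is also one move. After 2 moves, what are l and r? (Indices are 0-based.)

l=2, r=5

[0,7] 'r'=='r' → l++,r--
[1,6] 'n'=='n' → l++,r--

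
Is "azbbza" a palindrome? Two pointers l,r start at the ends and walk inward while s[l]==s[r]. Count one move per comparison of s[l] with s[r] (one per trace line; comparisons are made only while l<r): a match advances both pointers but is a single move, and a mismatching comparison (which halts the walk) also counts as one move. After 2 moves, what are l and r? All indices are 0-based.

l=2, r=3

l=0 r=5: 'a'=='a', l++,r--
l=1 r=4: 'z'=='z', l++,r--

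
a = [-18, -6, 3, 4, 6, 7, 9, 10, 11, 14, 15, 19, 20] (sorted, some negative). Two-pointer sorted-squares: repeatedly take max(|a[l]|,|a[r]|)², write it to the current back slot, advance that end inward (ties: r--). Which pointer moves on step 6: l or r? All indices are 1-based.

[1,13] |-18|<=|20| out[13]=400 → r--
[1,12] |-18|<=|19| out[12]=361 → r--
[1,11] |-18|>|15| out[11]=324 → l++
[2,11] |-6|<=|15| out[10]=225 → r--
[2,10] |-6|<=|14| out[9]=196 → r--
[2,9] |-6|<=|11| out[8]=121 → r--

r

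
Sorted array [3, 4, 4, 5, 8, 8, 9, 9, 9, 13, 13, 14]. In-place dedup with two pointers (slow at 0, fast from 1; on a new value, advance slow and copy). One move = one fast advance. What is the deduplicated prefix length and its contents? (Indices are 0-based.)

slow=0 fast=1: a[fast]=4≠a[slow]=3 write a[1]=4, slow++,fast++
slow=1 fast=2: a[fast]=4=a[slow] dup, fast++
slow=1 fast=3: a[fast]=5≠a[slow]=4 write a[2]=5, slow++,fast++
slow=2 fast=4: a[fast]=8≠a[slow]=5 write a[3]=8, slow++,fast++
slow=3 fast=5: a[fast]=8=a[slow] dup, fast++
slow=3 fast=6: a[fast]=9≠a[slow]=8 write a[4]=9, slow++,fast++
slow=4 fast=7: a[fast]=9=a[slow] dup, fast++
slow=4 fast=8: a[fast]=9=a[slow] dup, fast++
slow=4 fast=9: a[fast]=13≠a[slow]=9 write a[5]=13, slow++,fast++
slow=5 fast=10: a[fast]=13=a[slow] dup, fast++
slow=5 fast=11: a[fast]=14≠a[slow]=13 write a[6]=14, slow++,fast++

length 7; prefix = [3, 4, 5, 8, 9, 13, 14]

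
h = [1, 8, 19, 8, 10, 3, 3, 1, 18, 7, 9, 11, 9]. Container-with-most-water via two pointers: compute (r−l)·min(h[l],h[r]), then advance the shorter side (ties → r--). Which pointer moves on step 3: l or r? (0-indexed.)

r

l=0 r=12: min(1,9)*12=12 best=12 *, l++
l=1 r=12: min(8,9)*11=88 best=88 *, l++
l=2 r=12: min(19,9)*10=90 best=90 *, r--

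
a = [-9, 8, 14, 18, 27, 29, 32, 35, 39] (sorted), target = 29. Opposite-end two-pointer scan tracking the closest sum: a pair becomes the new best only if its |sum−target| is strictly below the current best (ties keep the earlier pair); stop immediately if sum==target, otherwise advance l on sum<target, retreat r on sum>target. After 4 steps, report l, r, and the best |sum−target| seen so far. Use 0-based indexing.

l=1, r=5, best |Δ|=1

l=0 r=8: -9+39=30 d=1 *, r--
l=0 r=7: -9+35=26 d=3, l++
l=1 r=7: 8+35=43 d=14, r--
l=1 r=6: 8+32=40 d=11, r--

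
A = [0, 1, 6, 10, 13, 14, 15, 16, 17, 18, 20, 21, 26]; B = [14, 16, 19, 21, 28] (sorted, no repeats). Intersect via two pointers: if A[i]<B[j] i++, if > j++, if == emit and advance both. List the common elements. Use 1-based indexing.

intersection = [14, 16, 21]

[i=1,j=1] 0<14 → i++
[i=2,j=1] 1<14 → i++
[i=3,j=1] 6<14 → i++
[i=4,j=1] 10<14 → i++
[i=5,j=1] 13<14 → i++
[i=6,j=1] 14==14 emit → i++,j++
[i=7,j=2] 15<16 → i++
[i=8,j=2] 16==16 emit → i++,j++
[i=9,j=3] 17<19 → i++
[i=10,j=3] 18<19 → i++
[i=11,j=3] 20>19 → j++
[i=11,j=4] 20<21 → i++
[i=12,j=4] 21==21 emit → i++,j++
[i=13,j=5] 26<28 → i++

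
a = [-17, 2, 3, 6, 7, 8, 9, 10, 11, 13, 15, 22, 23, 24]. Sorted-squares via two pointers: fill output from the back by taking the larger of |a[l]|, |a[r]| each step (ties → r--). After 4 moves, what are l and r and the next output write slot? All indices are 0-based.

l=1, r=10, next write slot=9

l=0 r=13: |-17|<=|24| out[13]=576, r--
l=0 r=12: |-17|<=|23| out[12]=529, r--
l=0 r=11: |-17|<=|22| out[11]=484, r--
l=0 r=10: |-17|>|15| out[10]=289, l++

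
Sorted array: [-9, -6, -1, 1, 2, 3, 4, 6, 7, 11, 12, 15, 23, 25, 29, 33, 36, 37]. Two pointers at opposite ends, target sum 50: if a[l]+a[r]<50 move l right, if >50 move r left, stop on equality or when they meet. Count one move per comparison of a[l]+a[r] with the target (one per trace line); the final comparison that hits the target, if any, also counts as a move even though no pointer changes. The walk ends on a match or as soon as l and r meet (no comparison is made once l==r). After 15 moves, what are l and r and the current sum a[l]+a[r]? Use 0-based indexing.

l=0 r=17: -9+37=28 <50, l++
l=1 r=17: -6+37=31 <50, l++
l=2 r=17: -1+37=36 <50, l++
l=3 r=17: 1+37=38 <50, l++
l=4 r=17: 2+37=39 <50, l++
l=5 r=17: 3+37=40 <50, l++
l=6 r=17: 4+37=41 <50, l++
l=7 r=17: 6+37=43 <50, l++
l=8 r=17: 7+37=44 <50, l++
l=9 r=17: 11+37=48 <50, l++
l=10 r=17: 12+37=49 <50, l++
l=11 r=17: 15+37=52 >50, r--
l=11 r=16: 15+36=51 >50, r--
l=11 r=15: 15+33=48 <50, l++
l=12 r=15: 23+33=56 >50, r--

l=12, r=14, sum=52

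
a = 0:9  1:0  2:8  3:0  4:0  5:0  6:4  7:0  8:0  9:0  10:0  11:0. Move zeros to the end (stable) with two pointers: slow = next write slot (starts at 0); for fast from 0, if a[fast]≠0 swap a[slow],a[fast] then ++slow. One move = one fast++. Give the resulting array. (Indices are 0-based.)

[9, 8, 4, 0, 0, 0, 0, 0, 0, 0, 0, 0]

slow=0 fast=0: a[fast]=9≠0 swap→a[0]=9, slow++,fast++
slow=1 fast=1: a[fast]=0, fast++
slow=1 fast=2: a[fast]=8≠0 swap→a[1]=8, slow++,fast++
slow=2 fast=3: a[fast]=0, fast++
slow=2 fast=4: a[fast]=0, fast++
slow=2 fast=5: a[fast]=0, fast++
slow=2 fast=6: a[fast]=4≠0 swap→a[2]=4, slow++,fast++
slow=3 fast=7: a[fast]=0, fast++
slow=3 fast=8: a[fast]=0, fast++
slow=3 fast=9: a[fast]=0, fast++
slow=3 fast=10: a[fast]=0, fast++
slow=3 fast=11: a[fast]=0, fast++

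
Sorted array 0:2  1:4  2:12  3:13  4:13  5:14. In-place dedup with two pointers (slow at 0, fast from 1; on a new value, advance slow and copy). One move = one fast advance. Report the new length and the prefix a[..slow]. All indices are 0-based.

length 5; prefix = [2, 4, 12, 13, 14]

(s=0,f=1) a[fast]=4≠a[slow]=2 write a[1]=4 → slow++,fast++
(s=1,f=2) a[fast]=12≠a[slow]=4 write a[2]=12 → slow++,fast++
(s=2,f=3) a[fast]=13≠a[slow]=12 write a[3]=13 → slow++,fast++
(s=3,f=4) a[fast]=13=a[slow] dup → fast++
(s=3,f=5) a[fast]=14≠a[slow]=13 write a[4]=14 → slow++,fast++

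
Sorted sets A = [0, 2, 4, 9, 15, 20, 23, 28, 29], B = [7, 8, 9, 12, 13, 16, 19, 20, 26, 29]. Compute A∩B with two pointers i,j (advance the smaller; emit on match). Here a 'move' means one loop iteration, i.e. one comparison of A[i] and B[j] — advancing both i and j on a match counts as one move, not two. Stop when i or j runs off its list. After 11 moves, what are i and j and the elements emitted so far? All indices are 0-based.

i=5, j=7, emitted=[9]

i=0 j=0: 0<7, i++
i=1 j=0: 2<7, i++
i=2 j=0: 4<7, i++
i=3 j=0: 9>7, j++
i=3 j=1: 9>8, j++
i=3 j=2: 9==9 emit, i++,j++
i=4 j=3: 15>12, j++
i=4 j=4: 15>13, j++
i=4 j=5: 15<16, i++
i=5 j=5: 20>16, j++
i=5 j=6: 20>19, j++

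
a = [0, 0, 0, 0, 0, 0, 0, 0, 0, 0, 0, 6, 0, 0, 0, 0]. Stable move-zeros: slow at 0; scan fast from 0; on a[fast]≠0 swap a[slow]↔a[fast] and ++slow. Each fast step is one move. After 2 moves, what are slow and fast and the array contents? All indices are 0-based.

(s=0,f=0) a[fast]=0 → fast++
(s=0,f=1) a[fast]=0 → fast++

slow=0, fast=2, a=[0, 0, 0, 0, 0, 0, 0, 0, 0, 0, 0, 6, 0, 0, 0, 0]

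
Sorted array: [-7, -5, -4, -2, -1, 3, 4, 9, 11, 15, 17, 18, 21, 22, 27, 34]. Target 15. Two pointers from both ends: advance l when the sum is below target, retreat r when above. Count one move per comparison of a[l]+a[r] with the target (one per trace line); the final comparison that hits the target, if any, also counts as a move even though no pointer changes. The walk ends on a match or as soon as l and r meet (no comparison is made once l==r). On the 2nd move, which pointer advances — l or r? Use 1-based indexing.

r

l=1 r=16: -7+34=27 >15, r--
l=1 r=15: -7+27=20 >15, r--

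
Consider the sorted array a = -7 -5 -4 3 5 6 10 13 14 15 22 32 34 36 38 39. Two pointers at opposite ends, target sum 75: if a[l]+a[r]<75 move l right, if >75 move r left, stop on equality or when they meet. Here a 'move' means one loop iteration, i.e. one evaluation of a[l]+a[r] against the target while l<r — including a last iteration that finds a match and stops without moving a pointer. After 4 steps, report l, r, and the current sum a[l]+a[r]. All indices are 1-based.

l=1 r=16: -7+39=32 <75, l++
l=2 r=16: -5+39=34 <75, l++
l=3 r=16: -4+39=35 <75, l++
l=4 r=16: 3+39=42 <75, l++

l=5, r=16, sum=44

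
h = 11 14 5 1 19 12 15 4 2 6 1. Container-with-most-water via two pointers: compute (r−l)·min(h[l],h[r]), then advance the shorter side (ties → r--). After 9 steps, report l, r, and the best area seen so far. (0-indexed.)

l=4, r=5, best area=70

l=0 r=10: min(11,1)*10=10 best=10 *, r--
l=0 r=9: min(11,6)*9=54 best=54 *, r--
l=0 r=8: min(11,2)*8=16 best=54, r--
l=0 r=7: min(11,4)*7=28 best=54, r--
l=0 r=6: min(11,15)*6=66 best=66 *, l++
l=1 r=6: min(14,15)*5=70 best=70 *, l++
l=2 r=6: min(5,15)*4=20 best=70, l++
l=3 r=6: min(1,15)*3=3 best=70, l++
l=4 r=6: min(19,15)*2=30 best=70, r--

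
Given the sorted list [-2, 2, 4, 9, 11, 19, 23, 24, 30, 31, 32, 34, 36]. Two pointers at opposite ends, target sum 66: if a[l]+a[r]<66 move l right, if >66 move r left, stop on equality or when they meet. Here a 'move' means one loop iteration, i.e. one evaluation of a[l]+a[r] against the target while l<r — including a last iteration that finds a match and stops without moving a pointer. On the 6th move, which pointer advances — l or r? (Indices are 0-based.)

l=0 r=12: -2+36=34 <66, l++
l=1 r=12: 2+36=38 <66, l++
l=2 r=12: 4+36=40 <66, l++
l=3 r=12: 9+36=45 <66, l++
l=4 r=12: 11+36=47 <66, l++
l=5 r=12: 19+36=55 <66, l++

l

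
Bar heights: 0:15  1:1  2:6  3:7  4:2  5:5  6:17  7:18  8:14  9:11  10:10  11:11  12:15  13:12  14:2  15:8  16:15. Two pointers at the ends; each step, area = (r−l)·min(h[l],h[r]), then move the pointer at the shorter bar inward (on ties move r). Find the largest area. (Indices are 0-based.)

[0,16] min(15,15)*16=240 best=240 * → r--
[0,15] min(15,8)*15=120 best=240 → r--
[0,14] min(15,2)*14=28 best=240 → r--
[0,13] min(15,12)*13=156 best=240 → r--
[0,12] min(15,15)*12=180 best=240 → r--
[0,11] min(15,11)*11=121 best=240 → r--
[0,10] min(15,10)*10=100 best=240 → r--
[0,9] min(15,11)*9=99 best=240 → r--
[0,8] min(15,14)*8=112 best=240 → r--
[0,7] min(15,18)*7=105 best=240 → l++
[1,7] min(1,18)*6=6 best=240 → l++
[2,7] min(6,18)*5=30 best=240 → l++
[3,7] min(7,18)*4=28 best=240 → l++
[4,7] min(2,18)*3=6 best=240 → l++
[5,7] min(5,18)*2=10 best=240 → l++
[6,7] min(17,18)*1=17 best=240 → l++

max area = 240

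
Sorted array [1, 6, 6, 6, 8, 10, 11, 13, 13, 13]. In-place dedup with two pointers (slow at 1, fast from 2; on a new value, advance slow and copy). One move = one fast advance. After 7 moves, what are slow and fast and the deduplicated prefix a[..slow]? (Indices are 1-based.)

slow=6, fast=9, prefix=[1, 6, 8, 10, 11, 13]

(s=1,f=2) a[fast]=6≠a[slow]=1 write a[2]=6 → slow++,fast++
(s=2,f=3) a[fast]=6=a[slow] dup → fast++
(s=2,f=4) a[fast]=6=a[slow] dup → fast++
(s=2,f=5) a[fast]=8≠a[slow]=6 write a[3]=8 → slow++,fast++
(s=3,f=6) a[fast]=10≠a[slow]=8 write a[4]=10 → slow++,fast++
(s=4,f=7) a[fast]=11≠a[slow]=10 write a[5]=11 → slow++,fast++
(s=5,f=8) a[fast]=13≠a[slow]=11 write a[6]=13 → slow++,fast++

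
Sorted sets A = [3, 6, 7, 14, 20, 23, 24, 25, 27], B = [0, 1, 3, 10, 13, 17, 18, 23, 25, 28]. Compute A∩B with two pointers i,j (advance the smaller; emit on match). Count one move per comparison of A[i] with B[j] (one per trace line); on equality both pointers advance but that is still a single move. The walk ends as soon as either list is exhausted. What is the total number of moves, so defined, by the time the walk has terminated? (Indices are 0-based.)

i=0 j=0: 3>0, j++
i=0 j=1: 3>1, j++
i=0 j=2: 3==3 emit, i++,j++
i=1 j=3: 6<10, i++
i=2 j=3: 7<10, i++
i=3 j=3: 14>10, j++
i=3 j=4: 14>13, j++
i=3 j=5: 14<17, i++
i=4 j=5: 20>17, j++
i=4 j=6: 20>18, j++
i=4 j=7: 20<23, i++
i=5 j=7: 23==23 emit, i++,j++
i=6 j=8: 24<25, i++
i=7 j=8: 25==25 emit, i++,j++
i=8 j=9: 27<28, i++

15 moves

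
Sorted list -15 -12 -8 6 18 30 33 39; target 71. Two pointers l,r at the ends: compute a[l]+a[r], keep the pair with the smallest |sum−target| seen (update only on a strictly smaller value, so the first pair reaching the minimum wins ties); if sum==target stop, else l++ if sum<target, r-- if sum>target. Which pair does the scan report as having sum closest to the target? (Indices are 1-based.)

pair (33, 39) with sum 72 (|Δ|=1)

l=1 r=8: -15+39=24 d=47 *, l++
l=2 r=8: -12+39=27 d=44 *, l++
l=3 r=8: -8+39=31 d=40 *, l++
l=4 r=8: 6+39=45 d=26 *, l++
l=5 r=8: 18+39=57 d=14 *, l++
l=6 r=8: 30+39=69 d=2 *, l++
l=7 r=8: 33+39=72 d=1 *, r--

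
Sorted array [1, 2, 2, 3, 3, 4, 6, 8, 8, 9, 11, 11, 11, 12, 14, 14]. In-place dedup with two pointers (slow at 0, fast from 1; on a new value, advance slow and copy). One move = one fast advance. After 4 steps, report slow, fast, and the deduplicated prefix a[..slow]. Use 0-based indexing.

slow=2, fast=5, prefix=[1, 2, 3]

slow=0 fast=1: a[fast]=2≠a[slow]=1 write a[1]=2, slow++,fast++
slow=1 fast=2: a[fast]=2=a[slow] dup, fast++
slow=1 fast=3: a[fast]=3≠a[slow]=2 write a[2]=3, slow++,fast++
slow=2 fast=4: a[fast]=3=a[slow] dup, fast++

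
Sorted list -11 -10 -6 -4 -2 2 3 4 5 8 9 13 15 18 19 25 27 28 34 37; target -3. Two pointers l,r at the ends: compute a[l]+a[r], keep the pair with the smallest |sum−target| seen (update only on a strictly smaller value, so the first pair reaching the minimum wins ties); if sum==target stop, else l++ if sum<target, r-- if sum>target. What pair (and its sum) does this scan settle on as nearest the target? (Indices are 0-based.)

pair (-11, 8) with sum -3 (|Δ|=0)

[0,19] -11+37=26 d=29 * → r--
[0,18] -11+34=23 d=26 * → r--
[0,17] -11+28=17 d=20 * → r--
[0,16] -11+27=16 d=19 * → r--
[0,15] -11+25=14 d=17 * → r--
[0,14] -11+19=8 d=11 * → r--
[0,13] -11+18=7 d=10 * → r--
[0,12] -11+15=4 d=7 * → r--
[0,11] -11+13=2 d=5 * → r--
[0,10] -11+9=-2 d=1 * → r--
[0,9] -11+8=-3 d=0 * → stop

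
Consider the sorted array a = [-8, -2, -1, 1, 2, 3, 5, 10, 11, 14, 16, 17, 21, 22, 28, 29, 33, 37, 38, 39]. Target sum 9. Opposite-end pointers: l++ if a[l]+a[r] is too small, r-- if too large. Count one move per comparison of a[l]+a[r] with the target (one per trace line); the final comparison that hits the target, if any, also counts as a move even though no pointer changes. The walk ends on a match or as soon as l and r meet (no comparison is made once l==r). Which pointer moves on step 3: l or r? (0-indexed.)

r

l=0 r=19: -8+39=31 >9, r--
l=0 r=18: -8+38=30 >9, r--
l=0 r=17: -8+37=29 >9, r--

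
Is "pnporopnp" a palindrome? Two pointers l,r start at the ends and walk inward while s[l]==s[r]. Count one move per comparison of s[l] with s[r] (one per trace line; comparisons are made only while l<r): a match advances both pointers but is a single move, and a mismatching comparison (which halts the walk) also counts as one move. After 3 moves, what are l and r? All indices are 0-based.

l=3, r=5

l=0 r=8: 'p'=='p', l++,r--
l=1 r=7: 'n'=='n', l++,r--
l=2 r=6: 'p'=='p', l++,r--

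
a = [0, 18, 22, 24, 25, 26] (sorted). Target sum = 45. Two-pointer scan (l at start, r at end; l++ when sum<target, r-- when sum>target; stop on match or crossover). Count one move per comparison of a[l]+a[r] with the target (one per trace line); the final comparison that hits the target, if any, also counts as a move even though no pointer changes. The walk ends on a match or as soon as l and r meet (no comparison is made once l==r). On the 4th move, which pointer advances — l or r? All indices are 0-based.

r

[0,5] 0+26=26 <45 → l++
[1,5] 18+26=44 <45 → l++
[2,5] 22+26=48 >45 → r--
[2,4] 22+25=47 >45 → r--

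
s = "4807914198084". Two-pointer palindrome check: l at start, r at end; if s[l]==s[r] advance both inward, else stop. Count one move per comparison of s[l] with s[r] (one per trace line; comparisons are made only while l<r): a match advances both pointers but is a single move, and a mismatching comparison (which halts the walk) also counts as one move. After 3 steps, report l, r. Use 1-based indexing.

l=1 r=13: '4'=='4', l++,r--
l=2 r=12: '8'=='8', l++,r--
l=3 r=11: '0'=='0', l++,r--

l=4, r=10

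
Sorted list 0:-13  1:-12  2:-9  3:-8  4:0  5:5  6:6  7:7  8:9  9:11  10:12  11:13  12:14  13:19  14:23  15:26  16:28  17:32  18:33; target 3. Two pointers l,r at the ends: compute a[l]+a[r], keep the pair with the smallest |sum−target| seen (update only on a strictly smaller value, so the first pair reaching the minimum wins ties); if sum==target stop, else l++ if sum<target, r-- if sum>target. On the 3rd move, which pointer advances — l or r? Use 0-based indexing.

[0,18] -13+33=20 d=17 * → r--
[0,17] -13+32=19 d=16 * → r--
[0,16] -13+28=15 d=12 * → r--

r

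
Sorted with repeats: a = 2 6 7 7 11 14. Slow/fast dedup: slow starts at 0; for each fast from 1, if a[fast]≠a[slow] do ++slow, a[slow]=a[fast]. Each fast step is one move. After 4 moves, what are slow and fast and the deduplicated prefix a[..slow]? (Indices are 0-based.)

slow=3, fast=5, prefix=[2, 6, 7, 11]

slow=0 fast=1: a[fast]=6≠a[slow]=2 write a[1]=6, slow++,fast++
slow=1 fast=2: a[fast]=7≠a[slow]=6 write a[2]=7, slow++,fast++
slow=2 fast=3: a[fast]=7=a[slow] dup, fast++
slow=2 fast=4: a[fast]=11≠a[slow]=7 write a[3]=11, slow++,fast++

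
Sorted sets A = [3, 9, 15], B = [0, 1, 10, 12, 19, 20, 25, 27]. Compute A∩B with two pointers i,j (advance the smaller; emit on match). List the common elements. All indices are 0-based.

[i=0,j=0] 3>0 → j++
[i=0,j=1] 3>1 → j++
[i=0,j=2] 3<10 → i++
[i=1,j=2] 9<10 → i++
[i=2,j=2] 15>10 → j++
[i=2,j=3] 15>12 → j++
[i=2,j=4] 15<19 → i++

intersection = []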